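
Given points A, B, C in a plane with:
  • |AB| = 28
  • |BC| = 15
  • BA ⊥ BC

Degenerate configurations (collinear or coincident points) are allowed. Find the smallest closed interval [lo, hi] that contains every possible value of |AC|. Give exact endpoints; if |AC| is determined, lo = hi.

|AC| = √(1009)  (≈ 31.7648)

|AB| ∈ {28}
|BC| ∈ {15}
|AC| ∈ {√(1009)}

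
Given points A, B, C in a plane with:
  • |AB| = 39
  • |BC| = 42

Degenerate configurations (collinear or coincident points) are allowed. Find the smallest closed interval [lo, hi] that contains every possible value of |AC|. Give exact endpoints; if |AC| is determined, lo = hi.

|AC| ∈ [3, 81]  (≈ [3.0000, 81.0000])

|AB| ∈ {39}
|BC| ∈ {42}
|AC| ∈ [3, 81]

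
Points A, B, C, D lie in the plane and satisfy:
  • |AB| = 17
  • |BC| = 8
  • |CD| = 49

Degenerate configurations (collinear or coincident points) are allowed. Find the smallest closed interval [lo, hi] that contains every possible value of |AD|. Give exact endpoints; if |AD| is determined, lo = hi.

|AB| ∈ {17}
|BC| ∈ {8}
|CD| ∈ {49}
|AC| ∈ [9, 25]
|BD| ∈ [41, 57]
|AD| ∈ [24, 74]

|AD| ∈ [24, 74]  (≈ [24.0000, 74.0000])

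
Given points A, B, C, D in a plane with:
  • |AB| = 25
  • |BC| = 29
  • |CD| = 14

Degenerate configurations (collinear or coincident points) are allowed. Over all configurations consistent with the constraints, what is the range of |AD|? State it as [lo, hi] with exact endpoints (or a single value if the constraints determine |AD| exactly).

|AD| ∈ [0, 68]  (≈ [0.0000, 68.0000])

|AB| ∈ {25}
|BC| ∈ {29}
|CD| ∈ {14}
|AC| ∈ [4, 54]
|BD| ∈ [15, 43]
|AD| ∈ [0, 68]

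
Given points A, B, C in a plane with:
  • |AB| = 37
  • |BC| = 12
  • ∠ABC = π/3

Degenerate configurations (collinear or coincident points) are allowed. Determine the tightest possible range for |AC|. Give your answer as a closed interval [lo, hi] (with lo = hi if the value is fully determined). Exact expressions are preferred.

|AC| = √(1069)  (≈ 32.6956)

|AB| ∈ {37}
|BC| ∈ {12}
|AC| ∈ {√(1069)}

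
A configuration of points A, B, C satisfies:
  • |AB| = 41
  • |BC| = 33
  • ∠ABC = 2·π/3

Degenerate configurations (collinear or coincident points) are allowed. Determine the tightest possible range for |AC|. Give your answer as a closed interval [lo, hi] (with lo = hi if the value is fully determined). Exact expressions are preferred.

|AC| = √(4123)  (≈ 64.2106)

|AB| ∈ {41}
|BC| ∈ {33}
|AC| ∈ {√(4123)}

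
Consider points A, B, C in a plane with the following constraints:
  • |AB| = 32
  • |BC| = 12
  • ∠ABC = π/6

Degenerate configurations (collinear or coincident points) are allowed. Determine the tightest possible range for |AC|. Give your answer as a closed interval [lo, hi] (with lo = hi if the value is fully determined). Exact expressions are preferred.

|AC| = 4·√(73 - 24·√(3))  (≈ 22.4253)

|AB| ∈ {32}
|BC| ∈ {12}
|AC| ∈ {4·√(73 - 24·√(3))}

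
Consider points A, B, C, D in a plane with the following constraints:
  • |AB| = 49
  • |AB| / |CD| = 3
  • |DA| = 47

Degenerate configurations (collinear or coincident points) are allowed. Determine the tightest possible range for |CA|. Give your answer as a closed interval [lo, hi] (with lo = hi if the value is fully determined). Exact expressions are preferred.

|CA| ∈ [92/3, 190/3]  (≈ [30.6667, 63.3333])

|AB| ∈ {49}
|AD| ∈ {47}
|CD| ∈ {49/3}
|BD| ∈ [2, 96]
|AC| ∈ [92/3, 190/3]
|BC| ∈ [0, 337/3]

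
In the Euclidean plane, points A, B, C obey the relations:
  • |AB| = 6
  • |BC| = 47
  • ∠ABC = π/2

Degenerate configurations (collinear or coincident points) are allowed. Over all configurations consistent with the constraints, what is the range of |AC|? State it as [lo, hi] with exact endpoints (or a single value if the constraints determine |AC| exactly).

|AB| ∈ {6}
|BC| ∈ {47}
|AC| ∈ {√(2245)}

|AC| = √(2245)  (≈ 47.3814)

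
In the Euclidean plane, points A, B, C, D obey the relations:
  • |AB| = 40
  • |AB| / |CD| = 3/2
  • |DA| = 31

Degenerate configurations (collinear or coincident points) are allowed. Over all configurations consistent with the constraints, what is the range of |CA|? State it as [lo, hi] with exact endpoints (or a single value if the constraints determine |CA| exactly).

|CA| ∈ [13/3, 173/3]  (≈ [4.3333, 57.6667])

|AB| ∈ {40}
|AD| ∈ {31}
|CD| ∈ {80/3}
|BD| ∈ [9, 71]
|AC| ∈ [13/3, 173/3]
|BC| ∈ [0, 293/3]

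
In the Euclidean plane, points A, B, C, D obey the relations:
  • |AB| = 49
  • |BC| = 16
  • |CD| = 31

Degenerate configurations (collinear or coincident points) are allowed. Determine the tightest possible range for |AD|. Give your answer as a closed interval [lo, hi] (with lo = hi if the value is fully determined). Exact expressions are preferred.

|AD| ∈ [2, 96]  (≈ [2.0000, 96.0000])

|AB| ∈ {49}
|BC| ∈ {16}
|CD| ∈ {31}
|AC| ∈ [33, 65]
|BD| ∈ [15, 47]
|AD| ∈ [2, 96]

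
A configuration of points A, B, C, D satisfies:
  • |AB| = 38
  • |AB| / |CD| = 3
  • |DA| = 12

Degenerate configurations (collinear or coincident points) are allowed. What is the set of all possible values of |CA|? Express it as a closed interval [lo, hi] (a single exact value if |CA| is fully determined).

|CA| ∈ [2/3, 74/3]  (≈ [0.6667, 24.6667])

|AB| ∈ {38}
|AD| ∈ {12}
|CD| ∈ {38/3}
|BD| ∈ [26, 50]
|AC| ∈ [2/3, 74/3]
|BC| ∈ [40/3, 188/3]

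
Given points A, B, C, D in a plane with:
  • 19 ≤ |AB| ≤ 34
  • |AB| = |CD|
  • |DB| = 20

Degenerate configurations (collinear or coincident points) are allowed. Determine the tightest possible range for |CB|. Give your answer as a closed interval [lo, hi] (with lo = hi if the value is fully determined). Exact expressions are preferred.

|AB| ∈ [19, 34]
|BD| ∈ {20}
|CD| ∈ [19, 34]
|AD| ∈ [0, 54]
|BC| ∈ [0, 54]
|AC| ∈ [0, 88]

|CB| ∈ [0, 54]  (≈ [0.0000, 54.0000])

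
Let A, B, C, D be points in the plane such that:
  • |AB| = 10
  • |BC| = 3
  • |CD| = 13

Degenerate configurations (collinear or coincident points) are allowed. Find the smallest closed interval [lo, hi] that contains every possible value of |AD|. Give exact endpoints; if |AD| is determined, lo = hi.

|AD| ∈ [0, 26]  (≈ [0.0000, 26.0000])

|AB| ∈ {10}
|BC| ∈ {3}
|CD| ∈ {13}
|AC| ∈ [7, 13]
|BD| ∈ [10, 16]
|AD| ∈ [0, 26]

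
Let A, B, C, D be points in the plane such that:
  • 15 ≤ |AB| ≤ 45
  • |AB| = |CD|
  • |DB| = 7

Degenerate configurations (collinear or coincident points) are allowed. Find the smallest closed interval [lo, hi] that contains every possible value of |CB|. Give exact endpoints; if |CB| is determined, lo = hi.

|CB| ∈ [8, 52]  (≈ [8.0000, 52.0000])

|AB| ∈ [15, 45]
|BD| ∈ {7}
|CD| ∈ [15, 45]
|AD| ∈ [8, 52]
|BC| ∈ [8, 52]
|AC| ∈ [0, 97]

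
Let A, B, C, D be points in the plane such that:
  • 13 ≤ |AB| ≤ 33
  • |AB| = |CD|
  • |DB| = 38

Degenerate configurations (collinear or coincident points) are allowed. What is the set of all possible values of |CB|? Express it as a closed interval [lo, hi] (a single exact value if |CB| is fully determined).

|AB| ∈ [13, 33]
|BD| ∈ {38}
|CD| ∈ [13, 33]
|AD| ∈ [5, 71]
|BC| ∈ [5, 71]
|AC| ∈ [0, 104]

|CB| ∈ [5, 71]  (≈ [5.0000, 71.0000])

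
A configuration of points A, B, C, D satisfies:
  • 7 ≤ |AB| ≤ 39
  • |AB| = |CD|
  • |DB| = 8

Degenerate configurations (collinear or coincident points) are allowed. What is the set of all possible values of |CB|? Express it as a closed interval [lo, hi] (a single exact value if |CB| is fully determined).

|AB| ∈ [7, 39]
|BD| ∈ {8}
|CD| ∈ [7, 39]
|AD| ∈ [0, 47]
|BC| ∈ [0, 47]
|AC| ∈ [0, 86]

|CB| ∈ [0, 47]  (≈ [0.0000, 47.0000])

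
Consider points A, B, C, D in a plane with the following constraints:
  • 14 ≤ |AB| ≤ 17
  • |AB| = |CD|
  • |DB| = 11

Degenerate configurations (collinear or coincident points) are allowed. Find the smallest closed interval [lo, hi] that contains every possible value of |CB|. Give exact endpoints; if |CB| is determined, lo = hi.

|CB| ∈ [3, 28]  (≈ [3.0000, 28.0000])

|AB| ∈ [14, 17]
|BD| ∈ {11}
|CD| ∈ [14, 17]
|AD| ∈ [3, 28]
|BC| ∈ [3, 28]
|AC| ∈ [0, 45]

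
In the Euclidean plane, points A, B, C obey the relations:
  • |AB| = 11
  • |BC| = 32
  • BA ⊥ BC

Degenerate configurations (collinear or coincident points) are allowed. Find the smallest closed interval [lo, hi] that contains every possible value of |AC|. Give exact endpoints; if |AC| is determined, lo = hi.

|AB| ∈ {11}
|BC| ∈ {32}
|AC| ∈ {√(1145)}

|AC| = √(1145)  (≈ 33.8378)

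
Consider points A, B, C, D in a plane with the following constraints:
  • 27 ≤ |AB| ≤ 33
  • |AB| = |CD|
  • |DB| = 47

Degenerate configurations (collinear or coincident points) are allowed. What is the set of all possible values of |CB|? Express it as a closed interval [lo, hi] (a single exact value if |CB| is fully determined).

|AB| ∈ [27, 33]
|BD| ∈ {47}
|CD| ∈ [27, 33]
|AD| ∈ [14, 80]
|BC| ∈ [14, 80]
|AC| ∈ [0, 113]

|CB| ∈ [14, 80]  (≈ [14.0000, 80.0000])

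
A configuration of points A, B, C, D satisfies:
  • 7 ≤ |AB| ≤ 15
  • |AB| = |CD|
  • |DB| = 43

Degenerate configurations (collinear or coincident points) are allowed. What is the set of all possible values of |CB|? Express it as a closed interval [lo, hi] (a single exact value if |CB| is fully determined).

|CB| ∈ [28, 58]  (≈ [28.0000, 58.0000])

|AB| ∈ [7, 15]
|BD| ∈ {43}
|CD| ∈ [7, 15]
|AD| ∈ [28, 58]
|BC| ∈ [28, 58]
|AC| ∈ [13, 73]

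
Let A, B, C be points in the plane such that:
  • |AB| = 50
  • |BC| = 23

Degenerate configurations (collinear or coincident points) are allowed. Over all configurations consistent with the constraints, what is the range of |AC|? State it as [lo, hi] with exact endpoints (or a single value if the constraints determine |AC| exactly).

|AC| ∈ [27, 73]  (≈ [27.0000, 73.0000])

|AB| ∈ {50}
|BC| ∈ {23}
|AC| ∈ [27, 73]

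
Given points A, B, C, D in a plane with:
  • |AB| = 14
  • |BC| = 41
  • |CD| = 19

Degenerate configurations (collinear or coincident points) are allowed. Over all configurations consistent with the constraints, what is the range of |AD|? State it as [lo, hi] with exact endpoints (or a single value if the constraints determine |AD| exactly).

|AD| ∈ [8, 74]  (≈ [8.0000, 74.0000])

|AB| ∈ {14}
|BC| ∈ {41}
|CD| ∈ {19}
|AC| ∈ [27, 55]
|BD| ∈ [22, 60]
|AD| ∈ [8, 74]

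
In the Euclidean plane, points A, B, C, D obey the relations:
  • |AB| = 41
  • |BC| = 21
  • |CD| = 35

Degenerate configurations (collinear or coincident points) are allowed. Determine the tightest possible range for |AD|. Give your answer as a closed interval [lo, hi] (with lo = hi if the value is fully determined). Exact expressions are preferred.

|AD| ∈ [0, 97]  (≈ [0.0000, 97.0000])

|AB| ∈ {41}
|BC| ∈ {21}
|CD| ∈ {35}
|AC| ∈ [20, 62]
|BD| ∈ [14, 56]
|AD| ∈ [0, 97]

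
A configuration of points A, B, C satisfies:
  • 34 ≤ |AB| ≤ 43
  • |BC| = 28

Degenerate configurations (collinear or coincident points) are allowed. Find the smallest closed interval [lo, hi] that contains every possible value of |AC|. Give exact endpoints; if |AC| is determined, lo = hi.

|AC| ∈ [6, 71]  (≈ [6.0000, 71.0000])

|AB| ∈ [34, 43]
|BC| ∈ {28}
|AC| ∈ [6, 71]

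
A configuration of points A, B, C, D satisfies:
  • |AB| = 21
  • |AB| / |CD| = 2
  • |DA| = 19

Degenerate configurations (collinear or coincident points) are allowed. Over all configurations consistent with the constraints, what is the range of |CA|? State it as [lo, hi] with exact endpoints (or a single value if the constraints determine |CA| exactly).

|CA| ∈ [17/2, 59/2]  (≈ [8.5000, 29.5000])

|AB| ∈ {21}
|AD| ∈ {19}
|CD| ∈ {21/2}
|BD| ∈ [2, 40]
|AC| ∈ [17/2, 59/2]
|BC| ∈ [0, 101/2]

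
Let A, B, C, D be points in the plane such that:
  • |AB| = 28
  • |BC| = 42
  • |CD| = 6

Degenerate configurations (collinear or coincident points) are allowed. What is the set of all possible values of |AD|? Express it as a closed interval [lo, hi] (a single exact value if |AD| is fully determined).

|AB| ∈ {28}
|BC| ∈ {42}
|CD| ∈ {6}
|AC| ∈ [14, 70]
|BD| ∈ [36, 48]
|AD| ∈ [8, 76]

|AD| ∈ [8, 76]  (≈ [8.0000, 76.0000])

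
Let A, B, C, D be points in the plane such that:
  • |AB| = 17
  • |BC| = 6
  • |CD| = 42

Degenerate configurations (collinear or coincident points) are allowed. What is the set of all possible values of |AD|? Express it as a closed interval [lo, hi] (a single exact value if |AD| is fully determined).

|AD| ∈ [19, 65]  (≈ [19.0000, 65.0000])

|AB| ∈ {17}
|BC| ∈ {6}
|CD| ∈ {42}
|AC| ∈ [11, 23]
|BD| ∈ [36, 48]
|AD| ∈ [19, 65]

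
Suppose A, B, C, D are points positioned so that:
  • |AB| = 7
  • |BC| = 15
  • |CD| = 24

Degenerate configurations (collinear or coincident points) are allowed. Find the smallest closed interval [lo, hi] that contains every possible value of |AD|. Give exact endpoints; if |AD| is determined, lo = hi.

|AD| ∈ [2, 46]  (≈ [2.0000, 46.0000])

|AB| ∈ {7}
|BC| ∈ {15}
|CD| ∈ {24}
|AC| ∈ [8, 22]
|BD| ∈ [9, 39]
|AD| ∈ [2, 46]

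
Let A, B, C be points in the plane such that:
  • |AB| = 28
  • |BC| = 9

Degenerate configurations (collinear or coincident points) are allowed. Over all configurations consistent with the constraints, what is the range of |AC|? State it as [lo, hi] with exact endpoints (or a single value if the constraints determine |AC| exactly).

|AB| ∈ {28}
|BC| ∈ {9}
|AC| ∈ [19, 37]

|AC| ∈ [19, 37]  (≈ [19.0000, 37.0000])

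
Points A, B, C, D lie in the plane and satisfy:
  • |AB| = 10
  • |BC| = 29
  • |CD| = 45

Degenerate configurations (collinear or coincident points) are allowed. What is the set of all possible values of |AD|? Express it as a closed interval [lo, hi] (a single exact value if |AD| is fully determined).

|AB| ∈ {10}
|BC| ∈ {29}
|CD| ∈ {45}
|AC| ∈ [19, 39]
|BD| ∈ [16, 74]
|AD| ∈ [6, 84]

|AD| ∈ [6, 84]  (≈ [6.0000, 84.0000])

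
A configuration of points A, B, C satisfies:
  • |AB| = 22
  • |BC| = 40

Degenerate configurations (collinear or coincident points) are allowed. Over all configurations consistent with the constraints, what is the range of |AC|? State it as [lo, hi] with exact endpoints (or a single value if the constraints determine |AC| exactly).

|AC| ∈ [18, 62]  (≈ [18.0000, 62.0000])

|AB| ∈ {22}
|BC| ∈ {40}
|AC| ∈ [18, 62]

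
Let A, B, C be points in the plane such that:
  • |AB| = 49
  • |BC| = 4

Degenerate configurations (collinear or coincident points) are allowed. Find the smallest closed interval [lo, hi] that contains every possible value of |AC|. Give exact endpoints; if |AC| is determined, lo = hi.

|AC| ∈ [45, 53]  (≈ [45.0000, 53.0000])

|AB| ∈ {49}
|BC| ∈ {4}
|AC| ∈ [45, 53]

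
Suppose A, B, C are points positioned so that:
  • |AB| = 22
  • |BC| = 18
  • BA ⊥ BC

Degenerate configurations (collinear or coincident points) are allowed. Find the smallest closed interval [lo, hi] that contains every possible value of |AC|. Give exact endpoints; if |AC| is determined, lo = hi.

|AC| = 2·√(202)  (≈ 28.4253)

|AB| ∈ {22}
|BC| ∈ {18}
|AC| ∈ {2·√(202)}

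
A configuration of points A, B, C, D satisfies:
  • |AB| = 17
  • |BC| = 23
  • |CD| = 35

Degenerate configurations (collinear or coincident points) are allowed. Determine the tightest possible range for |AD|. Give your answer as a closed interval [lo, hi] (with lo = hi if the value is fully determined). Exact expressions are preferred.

|AB| ∈ {17}
|BC| ∈ {23}
|CD| ∈ {35}
|AC| ∈ [6, 40]
|BD| ∈ [12, 58]
|AD| ∈ [0, 75]

|AD| ∈ [0, 75]  (≈ [0.0000, 75.0000])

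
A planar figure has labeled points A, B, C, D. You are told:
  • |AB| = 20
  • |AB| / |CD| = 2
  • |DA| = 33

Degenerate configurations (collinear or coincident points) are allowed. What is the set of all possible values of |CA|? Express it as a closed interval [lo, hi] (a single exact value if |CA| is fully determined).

|CA| ∈ [23, 43]  (≈ [23.0000, 43.0000])

|AB| ∈ {20}
|AD| ∈ {33}
|CD| ∈ {10}
|BD| ∈ [13, 53]
|AC| ∈ [23, 43]
|BC| ∈ [3, 63]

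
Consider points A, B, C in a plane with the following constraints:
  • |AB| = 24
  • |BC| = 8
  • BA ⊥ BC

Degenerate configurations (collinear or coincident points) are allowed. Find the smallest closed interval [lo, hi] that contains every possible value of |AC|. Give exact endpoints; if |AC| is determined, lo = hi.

|AB| ∈ {24}
|BC| ∈ {8}
|AC| ∈ {8·√(10)}

|AC| = 8·√(10)  (≈ 25.2982)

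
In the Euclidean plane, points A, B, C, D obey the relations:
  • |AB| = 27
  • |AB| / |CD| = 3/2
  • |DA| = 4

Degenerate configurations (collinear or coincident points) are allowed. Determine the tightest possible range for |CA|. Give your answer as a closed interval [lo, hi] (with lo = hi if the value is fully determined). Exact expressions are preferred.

|CA| ∈ [14, 22]  (≈ [14.0000, 22.0000])

|AB| ∈ {27}
|AD| ∈ {4}
|CD| ∈ {18}
|BD| ∈ [23, 31]
|AC| ∈ [14, 22]
|BC| ∈ [5, 49]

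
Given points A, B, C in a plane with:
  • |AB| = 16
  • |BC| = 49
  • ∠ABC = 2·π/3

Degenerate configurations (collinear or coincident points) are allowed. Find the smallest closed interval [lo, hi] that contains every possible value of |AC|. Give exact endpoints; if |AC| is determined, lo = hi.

|AC| = √(3441)  (≈ 58.6600)

|AB| ∈ {16}
|BC| ∈ {49}
|AC| ∈ {√(3441)}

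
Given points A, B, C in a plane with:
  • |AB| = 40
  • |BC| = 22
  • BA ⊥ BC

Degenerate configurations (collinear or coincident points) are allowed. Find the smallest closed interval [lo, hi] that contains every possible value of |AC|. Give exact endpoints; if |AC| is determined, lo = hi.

|AC| = 2·√(521)  (≈ 45.6508)

|AB| ∈ {40}
|BC| ∈ {22}
|AC| ∈ {2·√(521)}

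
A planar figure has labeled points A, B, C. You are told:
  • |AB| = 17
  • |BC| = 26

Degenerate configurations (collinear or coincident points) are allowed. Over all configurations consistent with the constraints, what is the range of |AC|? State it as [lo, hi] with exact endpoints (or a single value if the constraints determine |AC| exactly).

|AB| ∈ {17}
|BC| ∈ {26}
|AC| ∈ [9, 43]

|AC| ∈ [9, 43]  (≈ [9.0000, 43.0000])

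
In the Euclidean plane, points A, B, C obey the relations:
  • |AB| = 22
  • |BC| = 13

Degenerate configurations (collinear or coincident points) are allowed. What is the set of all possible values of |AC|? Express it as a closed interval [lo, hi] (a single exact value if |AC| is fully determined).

|AC| ∈ [9, 35]  (≈ [9.0000, 35.0000])

|AB| ∈ {22}
|BC| ∈ {13}
|AC| ∈ [9, 35]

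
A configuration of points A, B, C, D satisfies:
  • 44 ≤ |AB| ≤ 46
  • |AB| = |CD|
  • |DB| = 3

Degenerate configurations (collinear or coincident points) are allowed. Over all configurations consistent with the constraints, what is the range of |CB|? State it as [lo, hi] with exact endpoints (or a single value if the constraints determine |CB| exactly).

|CB| ∈ [41, 49]  (≈ [41.0000, 49.0000])

|AB| ∈ [44, 46]
|BD| ∈ {3}
|CD| ∈ [44, 46]
|AD| ∈ [41, 49]
|BC| ∈ [41, 49]
|AC| ∈ [0, 95]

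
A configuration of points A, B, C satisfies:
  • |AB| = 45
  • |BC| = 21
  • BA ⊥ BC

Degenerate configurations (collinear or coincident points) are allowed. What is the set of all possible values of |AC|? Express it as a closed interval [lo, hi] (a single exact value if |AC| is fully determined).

|AB| ∈ {45}
|BC| ∈ {21}
|AC| ∈ {3·√(274)}

|AC| = 3·√(274)  (≈ 49.6588)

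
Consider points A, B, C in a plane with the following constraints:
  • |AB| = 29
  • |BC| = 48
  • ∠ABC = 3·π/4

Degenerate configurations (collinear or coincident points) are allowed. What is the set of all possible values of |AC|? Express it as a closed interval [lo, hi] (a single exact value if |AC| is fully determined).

|AC| = √(1392·√(2) + 3145)  (≈ 71.5093)

|AB| ∈ {29}
|BC| ∈ {48}
|AC| ∈ {√(1392·√(2) + 3145)}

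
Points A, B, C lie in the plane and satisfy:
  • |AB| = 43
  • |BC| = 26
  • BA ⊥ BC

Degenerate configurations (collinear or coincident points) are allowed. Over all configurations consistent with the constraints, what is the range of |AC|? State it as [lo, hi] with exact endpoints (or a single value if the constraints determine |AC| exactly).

|AB| ∈ {43}
|BC| ∈ {26}
|AC| ∈ {5·√(101)}

|AC| = 5·√(101)  (≈ 50.2494)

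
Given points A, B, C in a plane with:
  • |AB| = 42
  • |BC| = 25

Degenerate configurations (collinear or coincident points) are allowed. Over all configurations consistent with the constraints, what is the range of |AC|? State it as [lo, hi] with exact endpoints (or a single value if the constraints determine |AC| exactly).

|AC| ∈ [17, 67]  (≈ [17.0000, 67.0000])

|AB| ∈ {42}
|BC| ∈ {25}
|AC| ∈ [17, 67]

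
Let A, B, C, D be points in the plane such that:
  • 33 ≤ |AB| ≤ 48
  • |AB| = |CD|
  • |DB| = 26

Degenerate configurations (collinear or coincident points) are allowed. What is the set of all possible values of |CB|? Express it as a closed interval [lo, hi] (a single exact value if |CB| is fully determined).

|CB| ∈ [7, 74]  (≈ [7.0000, 74.0000])

|AB| ∈ [33, 48]
|BD| ∈ {26}
|CD| ∈ [33, 48]
|AD| ∈ [7, 74]
|BC| ∈ [7, 74]
|AC| ∈ [0, 122]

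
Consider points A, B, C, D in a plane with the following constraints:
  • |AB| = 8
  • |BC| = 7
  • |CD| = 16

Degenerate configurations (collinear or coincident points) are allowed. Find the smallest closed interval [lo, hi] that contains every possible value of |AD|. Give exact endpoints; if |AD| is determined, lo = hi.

|AD| ∈ [1, 31]  (≈ [1.0000, 31.0000])

|AB| ∈ {8}
|BC| ∈ {7}
|CD| ∈ {16}
|AC| ∈ [1, 15]
|BD| ∈ [9, 23]
|AD| ∈ [1, 31]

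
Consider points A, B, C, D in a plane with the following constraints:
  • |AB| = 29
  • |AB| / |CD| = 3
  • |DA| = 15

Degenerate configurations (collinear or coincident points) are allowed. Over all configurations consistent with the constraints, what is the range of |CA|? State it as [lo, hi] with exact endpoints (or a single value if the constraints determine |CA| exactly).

|AB| ∈ {29}
|AD| ∈ {15}
|CD| ∈ {29/3}
|BD| ∈ [14, 44]
|AC| ∈ [16/3, 74/3]
|BC| ∈ [13/3, 161/3]

|CA| ∈ [16/3, 74/3]  (≈ [5.3333, 24.6667])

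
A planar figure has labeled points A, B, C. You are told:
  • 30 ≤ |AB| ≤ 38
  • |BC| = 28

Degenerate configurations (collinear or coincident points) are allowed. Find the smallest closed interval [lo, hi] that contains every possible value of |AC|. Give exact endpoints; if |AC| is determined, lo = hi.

|AC| ∈ [2, 66]  (≈ [2.0000, 66.0000])

|AB| ∈ [30, 38]
|BC| ∈ {28}
|AC| ∈ [2, 66]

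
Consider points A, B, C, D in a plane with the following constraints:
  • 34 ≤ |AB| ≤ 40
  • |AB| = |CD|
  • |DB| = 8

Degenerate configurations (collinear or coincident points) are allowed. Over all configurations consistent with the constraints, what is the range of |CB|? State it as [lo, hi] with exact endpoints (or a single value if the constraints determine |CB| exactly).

|AB| ∈ [34, 40]
|BD| ∈ {8}
|CD| ∈ [34, 40]
|AD| ∈ [26, 48]
|BC| ∈ [26, 48]
|AC| ∈ [0, 88]

|CB| ∈ [26, 48]  (≈ [26.0000, 48.0000])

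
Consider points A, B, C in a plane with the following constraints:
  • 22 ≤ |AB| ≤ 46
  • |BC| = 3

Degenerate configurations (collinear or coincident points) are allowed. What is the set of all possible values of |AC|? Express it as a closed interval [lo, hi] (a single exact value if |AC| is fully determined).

|AC| ∈ [19, 49]  (≈ [19.0000, 49.0000])

|AB| ∈ [22, 46]
|BC| ∈ {3}
|AC| ∈ [19, 49]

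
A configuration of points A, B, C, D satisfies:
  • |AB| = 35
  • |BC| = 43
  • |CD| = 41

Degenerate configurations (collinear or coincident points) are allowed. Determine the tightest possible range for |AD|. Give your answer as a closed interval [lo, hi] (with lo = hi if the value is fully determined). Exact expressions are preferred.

|AB| ∈ {35}
|BC| ∈ {43}
|CD| ∈ {41}
|AC| ∈ [8, 78]
|BD| ∈ [2, 84]
|AD| ∈ [0, 119]

|AD| ∈ [0, 119]  (≈ [0.0000, 119.0000])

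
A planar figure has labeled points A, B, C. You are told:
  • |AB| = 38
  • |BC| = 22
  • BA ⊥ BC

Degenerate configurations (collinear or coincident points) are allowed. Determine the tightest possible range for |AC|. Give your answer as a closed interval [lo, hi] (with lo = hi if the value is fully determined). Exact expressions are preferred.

|AB| ∈ {38}
|BC| ∈ {22}
|AC| ∈ {2·√(482)}

|AC| = 2·√(482)  (≈ 43.9090)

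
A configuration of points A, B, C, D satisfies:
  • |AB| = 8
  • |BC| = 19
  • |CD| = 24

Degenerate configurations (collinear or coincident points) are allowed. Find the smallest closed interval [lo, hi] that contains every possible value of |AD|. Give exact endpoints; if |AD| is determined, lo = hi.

|AB| ∈ {8}
|BC| ∈ {19}
|CD| ∈ {24}
|AC| ∈ [11, 27]
|BD| ∈ [5, 43]
|AD| ∈ [0, 51]

|AD| ∈ [0, 51]  (≈ [0.0000, 51.0000])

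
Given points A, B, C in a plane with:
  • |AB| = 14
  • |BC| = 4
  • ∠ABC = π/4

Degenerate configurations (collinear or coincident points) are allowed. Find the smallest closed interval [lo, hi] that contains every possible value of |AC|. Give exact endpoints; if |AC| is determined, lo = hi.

|AB| ∈ {14}
|BC| ∈ {4}
|AC| ∈ {2·√(53 - 14·√(2))}

|AC| = 2·√(53 - 14·√(2))  (≈ 11.5241)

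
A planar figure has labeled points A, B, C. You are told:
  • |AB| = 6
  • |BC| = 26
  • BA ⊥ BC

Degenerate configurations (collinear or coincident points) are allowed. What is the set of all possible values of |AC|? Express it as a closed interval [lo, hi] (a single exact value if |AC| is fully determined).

|AB| ∈ {6}
|BC| ∈ {26}
|AC| ∈ {2·√(178)}

|AC| = 2·√(178)  (≈ 26.6833)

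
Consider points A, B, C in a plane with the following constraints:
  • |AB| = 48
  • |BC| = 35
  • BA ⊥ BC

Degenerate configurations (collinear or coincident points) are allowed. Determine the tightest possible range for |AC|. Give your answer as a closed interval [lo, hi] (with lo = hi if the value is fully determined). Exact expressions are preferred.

|AC| = √(3529)  (≈ 59.4054)

|AB| ∈ {48}
|BC| ∈ {35}
|AC| ∈ {√(3529)}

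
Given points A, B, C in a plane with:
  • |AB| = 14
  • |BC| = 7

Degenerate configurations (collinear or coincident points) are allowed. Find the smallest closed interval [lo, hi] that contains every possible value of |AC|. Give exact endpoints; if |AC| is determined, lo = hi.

|AC| ∈ [7, 21]  (≈ [7.0000, 21.0000])

|AB| ∈ {14}
|BC| ∈ {7}
|AC| ∈ [7, 21]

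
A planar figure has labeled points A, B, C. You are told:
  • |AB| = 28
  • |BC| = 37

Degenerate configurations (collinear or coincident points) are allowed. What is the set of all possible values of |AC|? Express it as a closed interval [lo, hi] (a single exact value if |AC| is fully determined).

|AC| ∈ [9, 65]  (≈ [9.0000, 65.0000])

|AB| ∈ {28}
|BC| ∈ {37}
|AC| ∈ [9, 65]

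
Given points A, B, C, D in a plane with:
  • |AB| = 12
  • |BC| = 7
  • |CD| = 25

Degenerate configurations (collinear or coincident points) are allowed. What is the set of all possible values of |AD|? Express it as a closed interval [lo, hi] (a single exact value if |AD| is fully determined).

|AB| ∈ {12}
|BC| ∈ {7}
|CD| ∈ {25}
|AC| ∈ [5, 19]
|BD| ∈ [18, 32]
|AD| ∈ [6, 44]

|AD| ∈ [6, 44]  (≈ [6.0000, 44.0000])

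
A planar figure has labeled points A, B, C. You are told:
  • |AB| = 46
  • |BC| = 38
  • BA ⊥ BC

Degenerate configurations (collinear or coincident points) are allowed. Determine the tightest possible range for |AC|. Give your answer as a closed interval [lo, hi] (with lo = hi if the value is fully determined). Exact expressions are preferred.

|AC| = 2·√(890)  (≈ 59.6657)

|AB| ∈ {46}
|BC| ∈ {38}
|AC| ∈ {2·√(890)}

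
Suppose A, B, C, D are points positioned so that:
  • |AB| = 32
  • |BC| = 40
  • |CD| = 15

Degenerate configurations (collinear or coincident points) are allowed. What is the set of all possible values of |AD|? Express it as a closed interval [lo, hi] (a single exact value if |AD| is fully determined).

|AD| ∈ [0, 87]  (≈ [0.0000, 87.0000])

|AB| ∈ {32}
|BC| ∈ {40}
|CD| ∈ {15}
|AC| ∈ [8, 72]
|BD| ∈ [25, 55]
|AD| ∈ [0, 87]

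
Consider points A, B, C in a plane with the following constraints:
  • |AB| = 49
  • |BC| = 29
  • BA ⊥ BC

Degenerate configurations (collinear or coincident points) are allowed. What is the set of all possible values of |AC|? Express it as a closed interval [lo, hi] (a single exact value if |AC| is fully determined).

|AC| = √(3242)  (≈ 56.9386)

|AB| ∈ {49}
|BC| ∈ {29}
|AC| ∈ {√(3242)}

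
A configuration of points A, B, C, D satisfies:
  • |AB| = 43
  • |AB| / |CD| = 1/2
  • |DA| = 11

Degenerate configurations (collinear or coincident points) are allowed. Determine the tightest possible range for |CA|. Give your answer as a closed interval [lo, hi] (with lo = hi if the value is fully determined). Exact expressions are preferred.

|AB| ∈ {43}
|AD| ∈ {11}
|CD| ∈ {86}
|BD| ∈ [32, 54]
|AC| ∈ [75, 97]
|BC| ∈ [32, 140]

|CA| ∈ [75, 97]  (≈ [75.0000, 97.0000])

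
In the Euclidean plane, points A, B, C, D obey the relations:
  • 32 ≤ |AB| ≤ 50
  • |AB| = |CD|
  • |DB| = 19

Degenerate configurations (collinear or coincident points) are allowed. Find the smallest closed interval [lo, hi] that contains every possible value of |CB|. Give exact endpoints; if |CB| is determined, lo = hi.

|AB| ∈ [32, 50]
|BD| ∈ {19}
|CD| ∈ [32, 50]
|AD| ∈ [13, 69]
|BC| ∈ [13, 69]
|AC| ∈ [0, 119]

|CB| ∈ [13, 69]  (≈ [13.0000, 69.0000])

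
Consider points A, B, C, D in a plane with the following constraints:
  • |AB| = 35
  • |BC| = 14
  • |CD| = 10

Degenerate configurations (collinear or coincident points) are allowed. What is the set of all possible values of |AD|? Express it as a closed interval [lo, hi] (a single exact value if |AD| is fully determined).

|AB| ∈ {35}
|BC| ∈ {14}
|CD| ∈ {10}
|AC| ∈ [21, 49]
|BD| ∈ [4, 24]
|AD| ∈ [11, 59]

|AD| ∈ [11, 59]  (≈ [11.0000, 59.0000])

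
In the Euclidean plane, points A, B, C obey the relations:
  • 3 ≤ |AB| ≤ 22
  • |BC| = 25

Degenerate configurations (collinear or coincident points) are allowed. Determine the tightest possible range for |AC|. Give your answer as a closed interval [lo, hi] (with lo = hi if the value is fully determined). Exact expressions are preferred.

|AC| ∈ [3, 47]  (≈ [3.0000, 47.0000])

|AB| ∈ [3, 22]
|BC| ∈ {25}
|AC| ∈ [3, 47]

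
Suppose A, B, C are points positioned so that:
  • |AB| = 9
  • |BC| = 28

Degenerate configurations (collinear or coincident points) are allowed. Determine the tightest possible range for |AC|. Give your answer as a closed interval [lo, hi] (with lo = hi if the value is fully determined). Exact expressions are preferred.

|AC| ∈ [19, 37]  (≈ [19.0000, 37.0000])

|AB| ∈ {9}
|BC| ∈ {28}
|AC| ∈ [19, 37]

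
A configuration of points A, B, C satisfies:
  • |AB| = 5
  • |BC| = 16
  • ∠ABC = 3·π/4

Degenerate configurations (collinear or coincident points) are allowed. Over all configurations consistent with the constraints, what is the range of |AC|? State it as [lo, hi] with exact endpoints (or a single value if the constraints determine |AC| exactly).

|AC| = √(80·√(2) + 281)  (≈ 19.8529)

|AB| ∈ {5}
|BC| ∈ {16}
|AC| ∈ {√(80·√(2) + 281)}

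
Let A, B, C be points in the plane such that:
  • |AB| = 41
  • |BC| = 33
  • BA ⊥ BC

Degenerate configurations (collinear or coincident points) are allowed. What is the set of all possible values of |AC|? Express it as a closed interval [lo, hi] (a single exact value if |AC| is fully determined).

|AC| = √(2770)  (≈ 52.6308)

|AB| ∈ {41}
|BC| ∈ {33}
|AC| ∈ {√(2770)}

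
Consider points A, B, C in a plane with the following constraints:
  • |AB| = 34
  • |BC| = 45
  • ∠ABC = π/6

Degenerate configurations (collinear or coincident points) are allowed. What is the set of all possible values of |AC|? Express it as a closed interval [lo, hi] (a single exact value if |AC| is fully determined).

|AC| = √(3181 - 1530·√(3))  (≈ 23.0426)

|AB| ∈ {34}
|BC| ∈ {45}
|AC| ∈ {√(3181 - 1530·√(3))}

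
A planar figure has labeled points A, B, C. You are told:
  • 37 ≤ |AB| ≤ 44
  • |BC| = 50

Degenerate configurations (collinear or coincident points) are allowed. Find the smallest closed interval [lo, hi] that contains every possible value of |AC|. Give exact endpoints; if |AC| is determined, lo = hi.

|AC| ∈ [6, 94]  (≈ [6.0000, 94.0000])

|AB| ∈ [37, 44]
|BC| ∈ {50}
|AC| ∈ [6, 94]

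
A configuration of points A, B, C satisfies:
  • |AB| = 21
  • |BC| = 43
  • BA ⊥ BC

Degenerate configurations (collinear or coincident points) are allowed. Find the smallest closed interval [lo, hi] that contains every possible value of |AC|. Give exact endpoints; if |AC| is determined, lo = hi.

|AC| = √(2290)  (≈ 47.8539)

|AB| ∈ {21}
|BC| ∈ {43}
|AC| ∈ {√(2290)}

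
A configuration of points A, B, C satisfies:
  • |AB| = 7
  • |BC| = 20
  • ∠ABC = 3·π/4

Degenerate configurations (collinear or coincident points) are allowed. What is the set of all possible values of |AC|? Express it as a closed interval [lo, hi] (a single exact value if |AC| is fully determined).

|AB| ∈ {7}
|BC| ∈ {20}
|AC| ∈ {√(140·√(2) + 449)}

|AC| = √(140·√(2) + 449)  (≈ 25.4360)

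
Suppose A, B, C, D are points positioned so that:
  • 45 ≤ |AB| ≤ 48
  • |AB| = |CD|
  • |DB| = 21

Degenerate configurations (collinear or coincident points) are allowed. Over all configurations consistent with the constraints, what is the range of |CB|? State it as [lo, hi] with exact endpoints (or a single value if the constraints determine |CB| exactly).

|CB| ∈ [24, 69]  (≈ [24.0000, 69.0000])

|AB| ∈ [45, 48]
|BD| ∈ {21}
|CD| ∈ [45, 48]
|AD| ∈ [24, 69]
|BC| ∈ [24, 69]
|AC| ∈ [0, 117]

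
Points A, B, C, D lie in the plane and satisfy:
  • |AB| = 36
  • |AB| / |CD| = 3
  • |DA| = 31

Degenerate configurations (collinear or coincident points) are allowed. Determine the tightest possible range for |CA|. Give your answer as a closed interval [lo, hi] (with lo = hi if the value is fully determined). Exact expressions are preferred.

|CA| ∈ [19, 43]  (≈ [19.0000, 43.0000])

|AB| ∈ {36}
|AD| ∈ {31}
|CD| ∈ {12}
|BD| ∈ [5, 67]
|AC| ∈ [19, 43]
|BC| ∈ [0, 79]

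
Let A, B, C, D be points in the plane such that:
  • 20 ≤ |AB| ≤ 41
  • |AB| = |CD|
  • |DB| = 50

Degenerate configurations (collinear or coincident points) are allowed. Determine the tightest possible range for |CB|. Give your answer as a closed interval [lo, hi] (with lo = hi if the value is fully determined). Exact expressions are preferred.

|CB| ∈ [9, 91]  (≈ [9.0000, 91.0000])

|AB| ∈ [20, 41]
|BD| ∈ {50}
|CD| ∈ [20, 41]
|AD| ∈ [9, 91]
|BC| ∈ [9, 91]
|AC| ∈ [0, 132]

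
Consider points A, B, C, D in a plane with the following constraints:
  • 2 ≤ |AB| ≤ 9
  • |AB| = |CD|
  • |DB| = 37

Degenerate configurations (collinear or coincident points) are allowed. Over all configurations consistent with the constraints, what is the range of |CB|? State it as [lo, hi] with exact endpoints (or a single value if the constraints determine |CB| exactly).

|AB| ∈ [2, 9]
|BD| ∈ {37}
|CD| ∈ [2, 9]
|AD| ∈ [28, 46]
|BC| ∈ [28, 46]
|AC| ∈ [19, 55]

|CB| ∈ [28, 46]  (≈ [28.0000, 46.0000])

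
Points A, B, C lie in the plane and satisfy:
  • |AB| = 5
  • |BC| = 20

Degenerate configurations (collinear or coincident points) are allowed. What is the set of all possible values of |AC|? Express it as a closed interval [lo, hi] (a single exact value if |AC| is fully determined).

|AC| ∈ [15, 25]  (≈ [15.0000, 25.0000])

|AB| ∈ {5}
|BC| ∈ {20}
|AC| ∈ [15, 25]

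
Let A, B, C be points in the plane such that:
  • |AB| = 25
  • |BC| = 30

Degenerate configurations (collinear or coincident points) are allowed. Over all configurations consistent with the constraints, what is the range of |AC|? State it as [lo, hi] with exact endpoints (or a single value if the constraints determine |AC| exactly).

|AB| ∈ {25}
|BC| ∈ {30}
|AC| ∈ [5, 55]

|AC| ∈ [5, 55]  (≈ [5.0000, 55.0000])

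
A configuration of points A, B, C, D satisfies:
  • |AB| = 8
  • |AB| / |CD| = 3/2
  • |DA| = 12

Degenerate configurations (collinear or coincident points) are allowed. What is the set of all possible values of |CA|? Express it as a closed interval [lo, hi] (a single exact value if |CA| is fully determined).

|AB| ∈ {8}
|AD| ∈ {12}
|CD| ∈ {16/3}
|BD| ∈ [4, 20]
|AC| ∈ [20/3, 52/3]
|BC| ∈ [0, 76/3]

|CA| ∈ [20/3, 52/3]  (≈ [6.6667, 17.3333])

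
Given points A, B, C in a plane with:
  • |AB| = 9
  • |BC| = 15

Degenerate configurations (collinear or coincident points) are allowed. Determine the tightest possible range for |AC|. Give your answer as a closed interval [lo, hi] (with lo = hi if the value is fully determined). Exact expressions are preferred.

|AC| ∈ [6, 24]  (≈ [6.0000, 24.0000])

|AB| ∈ {9}
|BC| ∈ {15}
|AC| ∈ [6, 24]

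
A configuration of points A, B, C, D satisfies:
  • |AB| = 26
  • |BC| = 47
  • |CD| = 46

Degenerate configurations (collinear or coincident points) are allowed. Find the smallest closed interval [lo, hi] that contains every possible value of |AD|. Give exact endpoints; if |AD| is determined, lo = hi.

|AB| ∈ {26}
|BC| ∈ {47}
|CD| ∈ {46}
|AC| ∈ [21, 73]
|BD| ∈ [1, 93]
|AD| ∈ [0, 119]

|AD| ∈ [0, 119]  (≈ [0.0000, 119.0000])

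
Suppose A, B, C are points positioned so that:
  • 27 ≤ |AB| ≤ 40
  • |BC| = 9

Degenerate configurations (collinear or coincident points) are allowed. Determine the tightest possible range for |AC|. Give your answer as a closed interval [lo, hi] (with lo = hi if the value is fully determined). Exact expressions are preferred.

|AC| ∈ [18, 49]  (≈ [18.0000, 49.0000])

|AB| ∈ [27, 40]
|BC| ∈ {9}
|AC| ∈ [18, 49]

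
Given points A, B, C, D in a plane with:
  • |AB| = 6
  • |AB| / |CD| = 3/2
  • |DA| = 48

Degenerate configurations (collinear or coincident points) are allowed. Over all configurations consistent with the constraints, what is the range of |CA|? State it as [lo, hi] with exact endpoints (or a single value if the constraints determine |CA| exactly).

|CA| ∈ [44, 52]  (≈ [44.0000, 52.0000])

|AB| ∈ {6}
|AD| ∈ {48}
|CD| ∈ {4}
|BD| ∈ [42, 54]
|AC| ∈ [44, 52]
|BC| ∈ [38, 58]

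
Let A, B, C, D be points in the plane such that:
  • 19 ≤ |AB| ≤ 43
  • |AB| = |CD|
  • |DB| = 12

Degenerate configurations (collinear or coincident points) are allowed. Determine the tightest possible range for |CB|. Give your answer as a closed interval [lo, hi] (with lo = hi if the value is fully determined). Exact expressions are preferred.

|AB| ∈ [19, 43]
|BD| ∈ {12}
|CD| ∈ [19, 43]
|AD| ∈ [7, 55]
|BC| ∈ [7, 55]
|AC| ∈ [0, 98]

|CB| ∈ [7, 55]  (≈ [7.0000, 55.0000])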